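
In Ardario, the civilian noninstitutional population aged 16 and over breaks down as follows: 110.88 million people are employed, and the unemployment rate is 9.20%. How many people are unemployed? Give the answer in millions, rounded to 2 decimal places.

About 11.23 million are unemployed.

Let U be the number unemployed. The labor force is E + U, and U/(E+U) = 0.0920.
So U = 0.0920 × 110.88 / (1 − 0.0920) = 10.2010 / 0.9080 ≈ 11.23 million.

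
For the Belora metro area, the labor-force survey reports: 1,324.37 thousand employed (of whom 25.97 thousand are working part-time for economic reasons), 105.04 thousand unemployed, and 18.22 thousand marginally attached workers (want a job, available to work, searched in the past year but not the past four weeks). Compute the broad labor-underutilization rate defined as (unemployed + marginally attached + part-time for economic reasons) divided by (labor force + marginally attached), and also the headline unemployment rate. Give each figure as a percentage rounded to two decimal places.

Labor force = 1,324.37 + 105.04 = 1,429.41 thousand.
Numerator = 105.04 + 18.22 + 25.97 = 149.23 thousand.
Denominator = 1,429.41 + 18.22 = 1,447.63 thousand.
Broad rate = 149.23 / 1,447.63 = 10.31%.
Headline unemployment rate = 105.04 / 1,429.41 = 7.35%.

Broad underutilization rate ≈ 10.31%; headline unemployment rate ≈ 7.35%.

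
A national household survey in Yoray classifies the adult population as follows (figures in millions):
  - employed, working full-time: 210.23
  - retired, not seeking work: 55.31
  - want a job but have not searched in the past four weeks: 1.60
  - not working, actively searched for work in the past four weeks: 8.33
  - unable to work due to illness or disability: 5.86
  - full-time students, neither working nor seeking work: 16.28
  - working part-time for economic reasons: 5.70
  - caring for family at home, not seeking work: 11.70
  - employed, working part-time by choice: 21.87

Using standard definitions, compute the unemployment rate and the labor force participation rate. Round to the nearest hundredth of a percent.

Employed = 210.23 + 5.70 + 21.87 = 237.80 million (anyone who worked, including part-time for economic reasons, counts as employed).
Unemployed = 8.33 million.
Labor force = 237.80 + 8.33 = 246.13 million.
Not in labor force = 55.31 + 1.60 + 5.86 + 16.28 + 11.70 = 90.75 million (those not working and not actively searching are outside the labor force — including those who want a job but have given up searching).
Civilian working-age population = 246.13 + 90.75 = 336.88 million.
Unemployment rate = 8.33 / 246.13 = 3.38%.
Labor force participation rate = 246.13 / 336.88 = 73.06%.

Unemployment rate ≈ 3.38%; labor force participation rate ≈ 73.06%.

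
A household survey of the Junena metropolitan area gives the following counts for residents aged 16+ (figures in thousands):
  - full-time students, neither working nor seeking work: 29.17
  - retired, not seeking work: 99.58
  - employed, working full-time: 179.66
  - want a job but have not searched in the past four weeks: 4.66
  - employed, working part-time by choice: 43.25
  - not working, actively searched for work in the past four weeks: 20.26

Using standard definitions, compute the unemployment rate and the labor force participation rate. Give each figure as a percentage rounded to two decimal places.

Unemployment rate ≈ 8.33%; labor force participation rate ≈ 64.57%.

Employed = 179.66 + 43.25 = 222.91 thousand.
Unemployed = 20.26 thousand.
Labor force = 222.91 + 20.26 = 243.17 thousand.
Not in labor force = 29.17 + 99.58 + 4.66 = 133.41 thousand (those not working and not actively searching are outside the labor force — including those who want a job but have given up searching).
Civilian working-age population = 243.17 + 133.41 = 376.58 thousand.
Unemployment rate = 20.26 / 243.17 = 8.33%.
Labor force participation rate = 243.17 / 376.58 = 64.57%.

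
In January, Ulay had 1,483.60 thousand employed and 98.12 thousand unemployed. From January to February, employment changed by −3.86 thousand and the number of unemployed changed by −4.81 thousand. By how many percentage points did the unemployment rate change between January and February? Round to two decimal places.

The unemployment rate changed by −0.27 percentage points.

January: labor force = 1,483.60 + 98.12 = 1,581.72; u = 98.12/1,581.72 = 6.20%.
February: labor force = 1,479.74 + 93.31 = 1,573.05; u = 93.31/1,573.05 = 5.93%.
Change = 5.93% − 6.20% = −0.27 pp.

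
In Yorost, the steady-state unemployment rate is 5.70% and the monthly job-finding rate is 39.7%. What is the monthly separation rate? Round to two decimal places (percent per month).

Separation rate ≈ 2.40% per month.

From u* = s/(s+f): s = u·f/(1−u).
s = 0.0570 × 39.7 / (1 − 0.0570) = 2.2629 / 0.9430 ≈ 2.40% per month.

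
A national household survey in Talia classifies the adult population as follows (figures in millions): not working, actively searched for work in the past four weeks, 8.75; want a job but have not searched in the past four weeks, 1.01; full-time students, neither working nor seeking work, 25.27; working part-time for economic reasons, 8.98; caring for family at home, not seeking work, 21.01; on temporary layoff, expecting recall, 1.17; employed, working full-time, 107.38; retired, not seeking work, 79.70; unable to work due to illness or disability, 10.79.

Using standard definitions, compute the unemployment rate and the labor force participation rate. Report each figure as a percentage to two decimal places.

Unemployment rate ≈ 7.86%; labor force participation rate ≈ 47.82%.

Employed = 8.98 + 107.38 = 116.36 million (anyone who worked, including part-time for economic reasons, counts as employed).
Unemployed = 8.75 + 1.17 = 9.92 million (jobless and actively searching, or on temporary layoff).
Labor force = 116.36 + 9.92 = 126.28 million.
Not in labor force = 1.01 + 25.27 + 21.01 + 79.70 + 10.79 = 137.78 million (those not working and not actively searching are outside the labor force — including those who want a job but have given up searching).
Civilian working-age population = 126.28 + 137.78 = 264.06 million.
Unemployment rate = 9.92 / 126.28 = 7.86%.
Labor force participation rate = 126.28 / 264.06 = 47.82%.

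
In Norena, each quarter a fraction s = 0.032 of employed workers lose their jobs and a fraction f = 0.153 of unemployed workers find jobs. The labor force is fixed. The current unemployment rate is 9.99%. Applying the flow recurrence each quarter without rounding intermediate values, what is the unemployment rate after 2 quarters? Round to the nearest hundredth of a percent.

Unemployment rate after two quarters ≈ 12.44%.

With a fixed labor force, u_{t+1} = u_t + s·(1−u_t) − f·u_t = u_t·(1−s−f) + s.
Here 1−s−f = 0.815 and s = 0.032.
u_1 = 0.099900 × 0.815 + 0.032 = 0.113418.
u_2 = 0.113418 × 0.815 + 0.032 = 0.124436.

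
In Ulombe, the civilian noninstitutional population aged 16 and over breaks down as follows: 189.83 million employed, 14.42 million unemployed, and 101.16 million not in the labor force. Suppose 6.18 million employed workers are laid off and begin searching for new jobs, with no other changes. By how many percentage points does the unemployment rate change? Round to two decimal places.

Initially, labor force = 189.83 + 14.42 = 204.25 million, so u = 14.42/204.25 = 7.06%.
After the change, employed falls and unemployed rises by 6.18; labor force unchanged → E = 183.65, U = 20.60, labor force = 204.25 million.
New unemployment rate = 20.60 / 204.25 = 10.09%.
Change = 10.09% − 7.06% = +3.03 percentage points.

The unemployment rate changes by +3.03 percentage points.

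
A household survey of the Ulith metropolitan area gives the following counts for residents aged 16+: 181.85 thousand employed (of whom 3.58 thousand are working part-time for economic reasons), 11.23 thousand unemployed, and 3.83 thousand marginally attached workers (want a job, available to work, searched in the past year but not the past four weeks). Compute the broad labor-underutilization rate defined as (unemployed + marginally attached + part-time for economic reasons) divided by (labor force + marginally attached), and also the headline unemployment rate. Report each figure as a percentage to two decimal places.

Labor force = 181.85 + 11.23 = 193.08 thousand.
Numerator = 11.23 + 3.83 + 3.58 = 18.64 thousand.
Denominator = 193.08 + 3.83 = 196.91 thousand.
Broad rate = 18.64 / 196.91 = 9.47%.
Headline unemployment rate = 11.23 / 193.08 = 5.82%.

Broad underutilization rate ≈ 9.47%; headline unemployment rate ≈ 5.82%.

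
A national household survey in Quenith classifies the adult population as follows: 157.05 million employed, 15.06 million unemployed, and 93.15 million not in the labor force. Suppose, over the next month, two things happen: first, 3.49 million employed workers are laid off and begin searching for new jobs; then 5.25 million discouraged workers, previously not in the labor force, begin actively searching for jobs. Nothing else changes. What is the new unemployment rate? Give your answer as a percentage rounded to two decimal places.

New unemployment rate ≈ 13.42%.

Initially, labor force = 157.05 + 15.06 = 172.11 million, so u = 15.06/172.11 = 8.75%.
After the first change, employed falls and unemployed rises by 3.49; labor force unchanged → E = 153.56, U = 18.55, labor force = 172.11 million.
After the second change, unemployed and labor force both rise by 5.25 → E = 153.56, U = 23.80, labor force = 177.36 million.
New unemployment rate = 23.80 / 177.36 = 13.42%.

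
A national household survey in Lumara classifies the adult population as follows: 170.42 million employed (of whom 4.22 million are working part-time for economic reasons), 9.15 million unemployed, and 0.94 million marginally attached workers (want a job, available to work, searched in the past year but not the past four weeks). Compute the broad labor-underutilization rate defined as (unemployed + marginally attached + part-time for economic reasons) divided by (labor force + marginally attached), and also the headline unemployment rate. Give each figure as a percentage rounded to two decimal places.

Labor force = 170.42 + 9.15 = 179.57 million.
Numerator = 9.15 + 0.94 + 4.22 = 14.31 million.
Denominator = 179.57 + 0.94 = 180.51 million.
Broad rate = 14.31 / 180.51 = 7.93%.
Headline unemployment rate = 9.15 / 179.57 = 5.10%.

Broad underutilization rate ≈ 7.93%; headline unemployment rate ≈ 5.10%.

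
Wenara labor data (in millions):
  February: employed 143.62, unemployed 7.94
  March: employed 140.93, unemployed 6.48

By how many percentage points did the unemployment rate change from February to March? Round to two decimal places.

February: labor force = 143.62 + 7.94 = 151.56; u = 7.94/151.56 = 5.24%.
March: labor force = 140.93 + 6.48 = 147.41; u = 6.48/147.41 = 4.40%.
Change = 4.40% − 5.24% = −0.84 pp.

The unemployment rate changed by −0.84 percentage points.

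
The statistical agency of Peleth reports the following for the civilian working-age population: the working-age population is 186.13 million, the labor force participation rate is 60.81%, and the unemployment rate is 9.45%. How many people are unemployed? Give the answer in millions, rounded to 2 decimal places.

Labor force = 0.6081 × 186.13 = 113.19 million.
Unemployed = 0.0945 × 113.19 ≈ 10.70 million.

About 10.70 million are unemployed.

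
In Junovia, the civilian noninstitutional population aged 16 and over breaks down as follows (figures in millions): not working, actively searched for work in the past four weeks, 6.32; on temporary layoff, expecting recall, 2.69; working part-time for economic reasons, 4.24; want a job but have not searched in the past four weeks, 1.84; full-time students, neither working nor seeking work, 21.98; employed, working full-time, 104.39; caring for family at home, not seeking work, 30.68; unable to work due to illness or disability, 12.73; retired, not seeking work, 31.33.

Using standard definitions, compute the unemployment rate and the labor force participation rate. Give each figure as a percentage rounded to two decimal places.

Employed = 4.24 + 104.39 = 108.63 million (anyone who worked, including part-time for economic reasons, counts as employed).
Unemployed = 6.32 + 2.69 = 9.01 million (jobless and actively searching, or on temporary layoff).
Labor force = 108.63 + 9.01 = 117.64 million.
Not in labor force = 1.84 + 21.98 + 30.68 + 12.73 + 31.33 = 98.56 million (those not working and not actively searching are outside the labor force — including those who want a job but have given up searching).
Civilian working-age population = 117.64 + 98.56 = 216.20 million.
Unemployment rate = 9.01 / 117.64 = 7.66%.
Labor force participation rate = 117.64 / 216.20 = 54.41%.

Unemployment rate ≈ 7.66%; labor force participation rate ≈ 54.41%.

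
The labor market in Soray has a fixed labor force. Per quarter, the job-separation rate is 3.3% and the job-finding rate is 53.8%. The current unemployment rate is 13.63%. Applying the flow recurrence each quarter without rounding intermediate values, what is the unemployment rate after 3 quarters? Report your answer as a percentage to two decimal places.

With a fixed labor force, u_{t+1} = u_t + s·(1−u_t) − f·u_t = u_t·(1−s−f) + s.
Here 1−s−f = 0.429 and s = 0.033.
u_1 = 0.136300 × 0.429 + 0.033 = 0.091473.
u_2 = 0.091473 × 0.429 + 0.033 = 0.072242.
u_3 = 0.072242 × 0.429 + 0.033 = 0.063992.

Unemployment rate after three quarters ≈ 6.40%.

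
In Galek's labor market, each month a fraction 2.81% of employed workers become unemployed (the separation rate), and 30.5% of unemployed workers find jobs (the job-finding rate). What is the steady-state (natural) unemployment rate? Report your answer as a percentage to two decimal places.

Steady-state unemployment rate ≈ 8.44%.

At steady state the flows balance: s·E = f·U, so U/(E+U) = s/(s+f).
u* = 2.81 / (2.81 + 30.5) = 2.81 / 33.31 = 8.44%.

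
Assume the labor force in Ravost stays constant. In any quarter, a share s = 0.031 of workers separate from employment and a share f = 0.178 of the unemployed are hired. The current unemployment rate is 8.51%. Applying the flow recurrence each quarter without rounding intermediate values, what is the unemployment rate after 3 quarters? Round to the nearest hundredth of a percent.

With a fixed labor force, u_{t+1} = u_t + s·(1−u_t) − f·u_t = u_t·(1−s−f) + s.
Here 1−s−f = 0.791 and s = 0.031.
u_1 = 0.085100 × 0.791 + 0.031 = 0.098314.
u_2 = 0.098314 × 0.791 + 0.031 = 0.108766.
u_3 = 0.108766 × 0.791 + 0.031 = 0.117034.

Unemployment rate after three quarters ≈ 11.70%.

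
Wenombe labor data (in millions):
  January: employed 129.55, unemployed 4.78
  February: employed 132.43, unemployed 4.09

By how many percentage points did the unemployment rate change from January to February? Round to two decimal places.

January: labor force = 129.55 + 4.78 = 134.33; u = 4.78/134.33 = 3.56%.
February: labor force = 132.43 + 4.09 = 136.52; u = 4.09/136.52 = 3.00%.
Change = 3.00% − 3.56% = −0.56 pp.

The unemployment rate changed by −0.56 percentage points.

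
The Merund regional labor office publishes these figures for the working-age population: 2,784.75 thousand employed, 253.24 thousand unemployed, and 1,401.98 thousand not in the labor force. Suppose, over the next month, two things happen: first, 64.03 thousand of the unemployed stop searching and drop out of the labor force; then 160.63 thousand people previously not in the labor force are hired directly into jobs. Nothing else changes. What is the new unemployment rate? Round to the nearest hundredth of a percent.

Initially, labor force = 2,784.75 + 253.24 = 3,037.99 thousand, so u = 253.24/3,037.99 = 8.34%.
After the first change, unemployed and labor force both fall by 64.03 → E = 2,784.75, U = 189.21, labor force = 2,973.96 thousand.
After the second change, employed and labor force both rise by 160.63; unemployed unchanged → E = 2,945.38, U = 189.21, labor force = 3,134.59 thousand.
New unemployment rate = 189.21 / 3,134.59 = 6.04%.

New unemployment rate ≈ 6.04%.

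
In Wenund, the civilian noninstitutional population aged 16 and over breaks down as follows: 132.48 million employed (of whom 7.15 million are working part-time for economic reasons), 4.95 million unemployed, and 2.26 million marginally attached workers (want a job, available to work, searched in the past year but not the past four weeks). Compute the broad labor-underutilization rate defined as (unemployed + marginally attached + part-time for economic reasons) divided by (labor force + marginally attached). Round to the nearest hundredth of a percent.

Labor force = 132.48 + 4.95 = 137.43 million.
Numerator = 4.95 + 2.26 + 7.15 = 14.36 million.
Denominator = 137.43 + 2.26 = 139.69 million.
Broad rate = 14.36 / 139.69 = 10.28%.

Broad underutilization rate ≈ 10.28%.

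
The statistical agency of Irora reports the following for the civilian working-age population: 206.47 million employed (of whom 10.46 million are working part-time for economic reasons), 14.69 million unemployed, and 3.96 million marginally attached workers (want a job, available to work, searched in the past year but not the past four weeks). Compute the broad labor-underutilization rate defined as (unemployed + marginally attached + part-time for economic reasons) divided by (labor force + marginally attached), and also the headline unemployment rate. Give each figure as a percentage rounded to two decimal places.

Labor force = 206.47 + 14.69 = 221.16 million.
Numerator = 14.69 + 3.96 + 10.46 = 29.11 million.
Denominator = 221.16 + 3.96 = 225.12 million.
Broad rate = 29.11 / 225.12 = 12.93%.
Headline unemployment rate = 14.69 / 221.16 = 6.64%.

Broad underutilization rate ≈ 12.93%; headline unemployment rate ≈ 6.64%.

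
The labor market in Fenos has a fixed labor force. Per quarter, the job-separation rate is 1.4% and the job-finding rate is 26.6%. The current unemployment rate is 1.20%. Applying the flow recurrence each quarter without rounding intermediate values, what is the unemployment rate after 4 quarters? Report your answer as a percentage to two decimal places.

Unemployment rate after four quarters ≈ 3.98%.

With a fixed labor force, u_{t+1} = u_t + s·(1−u_t) − f·u_t = u_t·(1−s−f) + s.
Here 1−s−f = 0.720 and s = 0.014.
u_1 = 0.012000 × 0.720 + 0.014 = 0.022640.
u_2 = 0.022640 × 0.720 + 0.014 = 0.030301.
u_3 = 0.030301 × 0.720 + 0.014 = 0.035817.
u_4 = 0.035817 × 0.720 + 0.014 = 0.039788.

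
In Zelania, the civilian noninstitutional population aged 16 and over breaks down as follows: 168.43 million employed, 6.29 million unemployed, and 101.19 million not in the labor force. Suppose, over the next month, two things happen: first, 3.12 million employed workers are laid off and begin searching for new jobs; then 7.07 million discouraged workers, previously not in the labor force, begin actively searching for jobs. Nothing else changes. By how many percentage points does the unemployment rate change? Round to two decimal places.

The unemployment rate changes by +5.47 percentage points.

Initially, labor force = 168.43 + 6.29 = 174.72 million, so u = 6.29/174.72 = 3.60%.
After the first change, employed falls and unemployed rises by 3.12; labor force unchanged → E = 165.31, U = 9.41, labor force = 174.72 million.
After the second change, unemployed and labor force both rise by 7.07 → E = 165.31, U = 16.48, labor force = 181.79 million.
New unemployment rate = 16.48 / 181.79 = 9.07%.
Change = 9.07% − 3.60% = +5.47 percentage points.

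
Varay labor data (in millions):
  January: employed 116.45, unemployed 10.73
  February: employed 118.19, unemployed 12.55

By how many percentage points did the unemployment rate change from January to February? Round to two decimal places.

The unemployment rate changed by +1.16 percentage points.

January: labor force = 116.45 + 10.73 = 127.18; u = 10.73/127.18 = 8.44%.
February: labor force = 118.19 + 12.55 = 130.74; u = 12.55/130.74 = 9.60%.
Change = 9.60% − 8.44% = +1.16 pp.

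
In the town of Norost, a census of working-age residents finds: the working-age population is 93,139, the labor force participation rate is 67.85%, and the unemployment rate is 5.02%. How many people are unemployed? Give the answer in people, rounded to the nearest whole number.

About 3,172 are unemployed.

Labor force = 0.6785 × 93,139 = 63,195.
Unemployed = 0.0502 × 63,195 ≈ 3,172.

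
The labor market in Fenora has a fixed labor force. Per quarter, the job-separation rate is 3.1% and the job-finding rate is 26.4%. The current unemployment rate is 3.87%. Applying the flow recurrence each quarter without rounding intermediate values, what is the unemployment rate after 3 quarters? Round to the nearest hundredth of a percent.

Unemployment rate after three quarters ≈ 8.18%.

With a fixed labor force, u_{t+1} = u_t + s·(1−u_t) − f·u_t = u_t·(1−s−f) + s.
Here 1−s−f = 0.705 and s = 0.031.
u_1 = 0.038700 × 0.705 + 0.031 = 0.058284.
u_2 = 0.058284 × 0.705 + 0.031 = 0.072090.
u_3 = 0.072090 × 0.705 + 0.031 = 0.081823.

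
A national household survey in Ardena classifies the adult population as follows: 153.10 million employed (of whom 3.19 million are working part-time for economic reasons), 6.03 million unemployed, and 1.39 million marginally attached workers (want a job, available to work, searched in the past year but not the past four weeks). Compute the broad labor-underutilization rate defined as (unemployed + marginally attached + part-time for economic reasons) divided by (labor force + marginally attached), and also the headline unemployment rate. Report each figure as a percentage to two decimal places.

Labor force = 153.10 + 6.03 = 159.13 million.
Numerator = 6.03 + 1.39 + 3.19 = 10.61 million.
Denominator = 159.13 + 1.39 = 160.52 million.
Broad rate = 10.61 / 160.52 = 6.61%.
Headline unemployment rate = 6.03 / 159.13 = 3.79%.

Broad underutilization rate ≈ 6.61%; headline unemployment rate ≈ 3.79%.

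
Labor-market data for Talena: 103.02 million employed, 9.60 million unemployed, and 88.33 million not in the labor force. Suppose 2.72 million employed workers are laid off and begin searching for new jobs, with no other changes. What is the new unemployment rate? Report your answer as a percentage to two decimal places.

New unemployment rate ≈ 10.94%.

Initially, labor force = 103.02 + 9.60 = 112.62 million, so u = 9.60/112.62 = 8.52%.
After the change, employed falls and unemployed rises by 2.72; labor force unchanged → E = 100.30, U = 12.32, labor force = 112.62 million.
New unemployment rate = 12.32 / 112.62 = 10.94%.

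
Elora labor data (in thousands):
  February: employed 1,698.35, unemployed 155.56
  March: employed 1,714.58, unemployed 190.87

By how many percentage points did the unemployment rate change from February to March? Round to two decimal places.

The unemployment rate changed by +1.63 percentage points.

February: labor force = 1,698.35 + 155.56 = 1,853.91; u = 155.56/1,853.91 = 8.39%.
March: labor force = 1,714.58 + 190.87 = 1,905.45; u = 190.87/1,905.45 = 10.02%.
Change = 10.02% − 8.39% = +1.63 pp.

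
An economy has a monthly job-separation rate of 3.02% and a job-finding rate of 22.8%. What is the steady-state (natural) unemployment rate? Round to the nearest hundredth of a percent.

At steady state the flows balance: s·E = f·U, so U/(E+U) = s/(s+f).
u* = 3.02 / (3.02 + 22.8) = 3.02 / 25.82 = 11.70%.

Steady-state unemployment rate ≈ 11.70%.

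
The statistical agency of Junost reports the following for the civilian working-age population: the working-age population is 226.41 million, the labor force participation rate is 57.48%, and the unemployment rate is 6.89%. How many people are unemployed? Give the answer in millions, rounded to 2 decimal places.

About 8.97 million are unemployed.

Labor force = 0.5748 × 226.41 = 130.14 million.
Unemployed = 0.0689 × 130.14 ≈ 8.97 million.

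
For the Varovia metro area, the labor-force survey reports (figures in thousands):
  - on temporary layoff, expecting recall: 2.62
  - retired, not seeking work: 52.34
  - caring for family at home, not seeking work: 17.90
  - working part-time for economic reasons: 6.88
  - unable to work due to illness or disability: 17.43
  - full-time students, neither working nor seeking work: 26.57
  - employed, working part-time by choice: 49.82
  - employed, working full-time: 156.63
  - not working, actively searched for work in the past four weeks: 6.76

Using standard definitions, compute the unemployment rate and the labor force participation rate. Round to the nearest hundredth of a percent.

Unemployment rate ≈ 4.21%; labor force participation rate ≈ 66.10%.

Employed = 6.88 + 49.82 + 156.63 = 213.33 thousand (anyone who worked, including part-time for economic reasons, counts as employed).
Unemployed = 2.62 + 6.76 = 9.38 thousand (jobless and actively searching, or on temporary layoff).
Labor force = 213.33 + 9.38 = 222.71 thousand.
Not in labor force = 52.34 + 17.90 + 17.43 + 26.57 = 114.24 thousand (those not working and not actively searching are outside the labor force).
Civilian working-age population = 222.71 + 114.24 = 336.95 thousand.
Unemployment rate = 9.38 / 222.71 = 4.21%.
Labor force participation rate = 222.71 / 336.95 = 66.10%.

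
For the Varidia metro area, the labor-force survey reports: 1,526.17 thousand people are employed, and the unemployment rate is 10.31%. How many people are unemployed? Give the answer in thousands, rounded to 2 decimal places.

About 175.44 thousand are unemployed.

Let U be the number unemployed. The labor force is E + U, and U/(E+U) = 0.1031.
So U = 0.1031 × 1,526.17 / (1 − 0.1031) = 157.3481 / 0.8969 ≈ 175.44 thousand.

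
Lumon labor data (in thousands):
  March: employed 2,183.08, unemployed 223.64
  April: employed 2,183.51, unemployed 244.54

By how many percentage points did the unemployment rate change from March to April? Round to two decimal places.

March: labor force = 2,183.08 + 223.64 = 2,406.72; u = 223.64/2,406.72 = 9.29%.
April: labor force = 2,183.51 + 244.54 = 2,428.05; u = 244.54/2,428.05 = 10.07%.
Change = 10.07% − 9.29% = +0.78 pp.

The unemployment rate changed by +0.78 percentage points.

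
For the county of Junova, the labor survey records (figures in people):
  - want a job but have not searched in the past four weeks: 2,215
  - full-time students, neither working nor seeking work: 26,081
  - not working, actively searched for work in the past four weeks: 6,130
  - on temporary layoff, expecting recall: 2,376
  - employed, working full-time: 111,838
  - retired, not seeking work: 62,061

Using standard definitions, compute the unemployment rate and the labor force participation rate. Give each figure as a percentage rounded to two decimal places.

Employed = 111,838.
Unemployed = 6,130 + 2,376 = 8,506 (jobless and actively searching, or on temporary layoff).
Labor force = 111,838 + 8,506 = 120,344.
Not in labor force = 2,215 + 26,081 + 62,061 = 90,357 (those not working and not actively searching are outside the labor force — including those who want a job but have given up searching).
Civilian working-age population = 120,344 + 90,357 = 210,701.
Unemployment rate = 8,506 / 120,344 = 7.07%.
Labor force participation rate = 120,344 / 210,701 = 57.12%.

Unemployment rate ≈ 7.07%; labor force participation rate ≈ 57.12%.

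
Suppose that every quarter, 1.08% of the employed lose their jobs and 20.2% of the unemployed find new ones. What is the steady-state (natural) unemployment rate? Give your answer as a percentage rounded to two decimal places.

Steady-state unemployment rate ≈ 5.08%.

At steady state the flows balance: s·E = f·U, so U/(E+U) = s/(s+f).
u* = 1.08 / (1.08 + 20.2) = 1.08 / 21.28 = 5.08%.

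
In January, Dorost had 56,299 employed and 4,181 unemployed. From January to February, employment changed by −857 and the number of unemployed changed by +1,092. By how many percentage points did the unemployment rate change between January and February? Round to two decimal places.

January: labor force = 56,299 + 4,181 = 60,480; u = 4,181/60,480 = 6.91%.
February: labor force = 55,442 + 5,273 = 60,715; u = 5,273/60,715 = 8.68%.
Change = 8.68% − 6.91% = +1.77 pp.

The unemployment rate changed by +1.77 percentage points.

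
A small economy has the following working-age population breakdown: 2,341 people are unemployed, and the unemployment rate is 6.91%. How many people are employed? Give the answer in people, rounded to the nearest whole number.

Labor force = U / u = 2,341 / 0.0691 ≈ 33,878.
Employed = labor force − unemployed = 33,878 − 2,341 = 31,537.

About 31,537 are employed.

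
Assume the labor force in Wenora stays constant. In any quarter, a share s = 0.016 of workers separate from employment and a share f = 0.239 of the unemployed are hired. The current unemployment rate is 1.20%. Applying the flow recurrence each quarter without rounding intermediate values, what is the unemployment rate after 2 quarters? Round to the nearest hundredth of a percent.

With a fixed labor force, u_{t+1} = u_t + s·(1−u_t) − f·u_t = u_t·(1−s−f) + s.
Here 1−s−f = 0.745 and s = 0.016.
u_1 = 0.012000 × 0.745 + 0.016 = 0.024940.
u_2 = 0.024940 × 0.745 + 0.016 = 0.034580.

Unemployment rate after two quarters ≈ 3.46%.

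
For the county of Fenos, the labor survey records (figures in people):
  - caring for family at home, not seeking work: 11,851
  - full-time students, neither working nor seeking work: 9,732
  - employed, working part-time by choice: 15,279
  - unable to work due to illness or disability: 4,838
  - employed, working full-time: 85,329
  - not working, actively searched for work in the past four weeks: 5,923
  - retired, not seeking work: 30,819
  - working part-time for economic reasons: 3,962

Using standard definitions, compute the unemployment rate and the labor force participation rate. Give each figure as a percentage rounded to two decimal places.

Unemployment rate ≈ 5.36%; labor force participation rate ≈ 65.87%.

Employed = 15,279 + 85,329 + 3,962 = 104,570 (anyone who worked, including part-time for economic reasons, counts as employed).
Unemployed = 5,923.
Labor force = 104,570 + 5,923 = 110,493.
Not in labor force = 11,851 + 9,732 + 4,838 + 30,819 = 57,240 (those not working and not actively searching are outside the labor force).
Civilian working-age population = 110,493 + 57,240 = 167,733.
Unemployment rate = 5,923 / 110,493 = 5.36%.
Labor force participation rate = 110,493 / 167,733 = 65.87%.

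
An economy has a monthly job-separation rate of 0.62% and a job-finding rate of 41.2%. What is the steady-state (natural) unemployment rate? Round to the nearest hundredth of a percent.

Steady-state unemployment rate ≈ 1.48%.

At steady state the flows balance: s·E = f·U, so U/(E+U) = s/(s+f).
u* = 0.62 / (0.62 + 41.2) = 0.62 / 41.82 = 1.48%.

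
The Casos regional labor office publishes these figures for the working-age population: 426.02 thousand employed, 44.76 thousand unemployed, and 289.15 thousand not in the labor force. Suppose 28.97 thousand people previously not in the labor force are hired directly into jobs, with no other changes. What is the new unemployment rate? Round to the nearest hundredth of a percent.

Initially, labor force = 426.02 + 44.76 = 470.78 thousand, so u = 44.76/470.78 = 9.51%.
After the change, employed and labor force both rise by 28.97; unemployed unchanged → E = 454.99, U = 44.76, labor force = 499.75 thousand.
New unemployment rate = 44.76 / 499.75 = 8.96%.

New unemployment rate ≈ 8.96%.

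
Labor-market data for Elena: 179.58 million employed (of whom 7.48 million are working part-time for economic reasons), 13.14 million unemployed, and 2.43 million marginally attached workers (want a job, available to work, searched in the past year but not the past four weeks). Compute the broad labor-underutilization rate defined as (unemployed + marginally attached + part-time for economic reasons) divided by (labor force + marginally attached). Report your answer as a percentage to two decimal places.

Labor force = 179.58 + 13.14 = 192.72 million.
Numerator = 13.14 + 2.43 + 7.48 = 23.05 million.
Denominator = 192.72 + 2.43 = 195.15 million.
Broad rate = 23.05 / 195.15 = 11.81%.

Broad underutilization rate ≈ 11.81%.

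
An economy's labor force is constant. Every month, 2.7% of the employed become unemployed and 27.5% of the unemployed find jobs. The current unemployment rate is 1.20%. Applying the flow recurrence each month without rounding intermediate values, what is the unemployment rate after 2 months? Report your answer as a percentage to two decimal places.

With a fixed labor force, u_{t+1} = u_t + s·(1−u_t) − f·u_t = u_t·(1−s−f) + s.
Here 1−s−f = 0.698 and s = 0.027.
u_1 = 0.012000 × 0.698 + 0.027 = 0.035376.
u_2 = 0.035376 × 0.698 + 0.027 = 0.051692.

Unemployment rate after two months ≈ 5.17%.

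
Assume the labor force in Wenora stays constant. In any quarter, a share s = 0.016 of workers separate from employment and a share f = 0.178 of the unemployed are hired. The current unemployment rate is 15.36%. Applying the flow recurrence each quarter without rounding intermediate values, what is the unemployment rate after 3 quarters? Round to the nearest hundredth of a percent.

Unemployment rate after three quarters ≈ 11.97%.

With a fixed labor force, u_{t+1} = u_t + s·(1−u_t) − f·u_t = u_t·(1−s−f) + s.
Here 1−s−f = 0.806 and s = 0.016.
u_1 = 0.153600 × 0.806 + 0.016 = 0.139802.
u_2 = 0.139802 × 0.806 + 0.016 = 0.128680.
u_3 = 0.128680 × 0.806 + 0.016 = 0.119716.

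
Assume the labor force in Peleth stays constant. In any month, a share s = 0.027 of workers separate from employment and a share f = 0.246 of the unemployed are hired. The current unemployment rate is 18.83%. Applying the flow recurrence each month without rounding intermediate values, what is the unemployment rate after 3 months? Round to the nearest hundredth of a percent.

Unemployment rate after three months ≈ 13.33%.

With a fixed labor force, u_{t+1} = u_t + s·(1−u_t) − f·u_t = u_t·(1−s−f) + s.
Here 1−s−f = 0.727 and s = 0.027.
u_1 = 0.188300 × 0.727 + 0.027 = 0.163894.
u_2 = 0.163894 × 0.727 + 0.027 = 0.146151.
u_3 = 0.146151 × 0.727 + 0.027 = 0.133252.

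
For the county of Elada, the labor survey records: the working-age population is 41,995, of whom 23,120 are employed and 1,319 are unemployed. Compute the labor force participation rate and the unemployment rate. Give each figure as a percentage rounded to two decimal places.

Labor force participation rate ≈ 58.20%; unemployment rate ≈ 5.40%.

Labor force = employed + unemployed = 23,120 + 1,319 = 24,439.
Unemployment rate = 1,319 / 24,439 = 5.40%.
Labor force participation rate = 24,439 / 41,995 = 58.20%.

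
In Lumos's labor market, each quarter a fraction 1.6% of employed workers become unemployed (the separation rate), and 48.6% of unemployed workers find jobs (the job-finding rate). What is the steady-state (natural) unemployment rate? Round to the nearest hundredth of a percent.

At steady state the flows balance: s·E = f·U, so U/(E+U) = s/(s+f).
u* = 1.6 / (1.6 + 48.6) = 1.6 / 50.20 = 3.19%.

Steady-state unemployment rate ≈ 3.19%.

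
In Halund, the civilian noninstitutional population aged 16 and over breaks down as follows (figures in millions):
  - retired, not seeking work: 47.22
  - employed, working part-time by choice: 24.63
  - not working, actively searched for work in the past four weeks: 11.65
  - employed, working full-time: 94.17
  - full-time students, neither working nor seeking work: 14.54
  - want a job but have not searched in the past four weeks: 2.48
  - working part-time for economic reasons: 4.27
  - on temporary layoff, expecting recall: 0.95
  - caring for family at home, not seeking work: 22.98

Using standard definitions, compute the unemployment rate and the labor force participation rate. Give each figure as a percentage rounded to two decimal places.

Employed = 24.63 + 94.17 + 4.27 = 123.07 million (anyone who worked, including part-time for economic reasons, counts as employed).
Unemployed = 11.65 + 0.95 = 12.60 million (jobless and actively searching, or on temporary layoff).
Labor force = 123.07 + 12.60 = 135.67 million.
Not in labor force = 47.22 + 14.54 + 2.48 + 22.98 = 87.22 million (those not working and not actively searching are outside the labor force — including those who want a job but have given up searching).
Civilian working-age population = 135.67 + 87.22 = 222.89 million.
Unemployment rate = 12.60 / 135.67 = 9.29%.
Labor force participation rate = 135.67 / 222.89 = 60.87%.

Unemployment rate ≈ 9.29%; labor force participation rate ≈ 60.87%.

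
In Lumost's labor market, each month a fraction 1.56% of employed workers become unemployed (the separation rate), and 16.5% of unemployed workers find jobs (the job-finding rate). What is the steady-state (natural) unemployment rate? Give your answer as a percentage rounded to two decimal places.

Steady-state unemployment rate ≈ 8.64%.

At steady state the flows balance: s·E = f·U, so U/(E+U) = s/(s+f).
u* = 1.56 / (1.56 + 16.5) = 1.56 / 18.06 = 8.64%.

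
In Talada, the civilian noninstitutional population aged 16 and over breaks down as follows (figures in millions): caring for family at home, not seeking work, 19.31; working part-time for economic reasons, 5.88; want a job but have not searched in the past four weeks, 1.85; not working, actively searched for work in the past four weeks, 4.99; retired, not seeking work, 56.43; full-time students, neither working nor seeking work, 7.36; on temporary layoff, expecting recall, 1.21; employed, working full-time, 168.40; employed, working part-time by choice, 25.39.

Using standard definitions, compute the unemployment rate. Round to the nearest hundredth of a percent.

Employed = 5.88 + 168.40 + 25.39 = 199.67 million (anyone who worked, including part-time for economic reasons, counts as employed).
Unemployed = 4.99 + 1.21 = 6.20 million (jobless and actively searching, or on temporary layoff).
Labor force = 199.67 + 6.20 = 205.87 million.
Unemployment rate = 6.20 / 205.87 = 3.01%.

Unemployment rate ≈ 3.01%.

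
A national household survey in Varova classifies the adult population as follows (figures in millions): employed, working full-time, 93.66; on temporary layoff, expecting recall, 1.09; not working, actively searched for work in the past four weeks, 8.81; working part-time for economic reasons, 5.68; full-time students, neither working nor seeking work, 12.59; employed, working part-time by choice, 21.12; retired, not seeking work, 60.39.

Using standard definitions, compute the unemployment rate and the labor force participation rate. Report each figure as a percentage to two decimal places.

Unemployment rate ≈ 7.59%; labor force participation rate ≈ 64.11%.

Employed = 93.66 + 5.68 + 21.12 = 120.46 million (anyone who worked, including part-time for economic reasons, counts as employed).
Unemployed = 1.09 + 8.81 = 9.90 million (jobless and actively searching, or on temporary layoff).
Labor force = 120.46 + 9.90 = 130.36 million.
Not in labor force = 12.59 + 60.39 = 72.98 million (those not working and not actively searching are outside the labor force).
Civilian working-age population = 130.36 + 72.98 = 203.34 million.
Unemployment rate = 9.90 / 130.36 = 7.59%.
Labor force participation rate = 130.36 / 203.34 = 64.11%.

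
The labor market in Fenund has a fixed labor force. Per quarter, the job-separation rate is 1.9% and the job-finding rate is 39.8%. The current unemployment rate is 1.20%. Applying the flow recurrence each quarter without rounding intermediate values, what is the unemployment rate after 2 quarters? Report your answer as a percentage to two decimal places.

With a fixed labor force, u_{t+1} = u_t + s·(1−u_t) − f·u_t = u_t·(1−s−f) + s.
Here 1−s−f = 0.583 and s = 0.019.
u_1 = 0.012000 × 0.583 + 0.019 = 0.025996.
u_2 = 0.025996 × 0.583 + 0.019 = 0.034156.

Unemployment rate after two quarters ≈ 3.42%.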